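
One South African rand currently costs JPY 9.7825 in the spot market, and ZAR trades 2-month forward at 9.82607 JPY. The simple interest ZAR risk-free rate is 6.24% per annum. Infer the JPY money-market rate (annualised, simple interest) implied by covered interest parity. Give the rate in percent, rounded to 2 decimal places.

T = 2/12 years.
F/S = 9.82607/9.7825 = 1.0044539 = (growth of JPY) / (growth of ZAR).
The ZAR side grows by 1 + 0.0624×2/12 = 1.010400.
That pins the JPY growth at 1.0149002.
r = (1.0149002 − 1)/(2/12) = 0.089401 → 8.94%.

8.94%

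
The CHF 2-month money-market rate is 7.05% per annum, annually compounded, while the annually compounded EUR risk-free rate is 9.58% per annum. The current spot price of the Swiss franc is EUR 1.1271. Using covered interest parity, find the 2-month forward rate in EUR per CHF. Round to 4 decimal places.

T = 2/12 years.
EUR growth factor: (1 + 0.0958)^(2/12) = 1.0153643.
CHF growth factor: (1 + 0.0705)^(2/12) = 1.011419.
CIP: F = S · (grow EUR)/(grow CHF) = 1.1271 × 1.0153643/1.011419 = 1.131497 EUR per CHF.

1.1315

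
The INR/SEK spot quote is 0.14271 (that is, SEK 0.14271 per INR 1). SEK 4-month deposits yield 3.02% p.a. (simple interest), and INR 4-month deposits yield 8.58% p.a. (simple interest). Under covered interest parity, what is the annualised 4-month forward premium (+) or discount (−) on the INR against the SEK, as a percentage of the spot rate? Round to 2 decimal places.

-5.41%

T = 4/12 years.
CIP forward (SEK per INR) = 0.14271 × 1.0100667/1.028600 = 0.14013865.
Annualised premium = (F − S)/S × (1/T) = (0.14013865 − 0.14271)/0.14271 ÷ (4/12) = -5.41%.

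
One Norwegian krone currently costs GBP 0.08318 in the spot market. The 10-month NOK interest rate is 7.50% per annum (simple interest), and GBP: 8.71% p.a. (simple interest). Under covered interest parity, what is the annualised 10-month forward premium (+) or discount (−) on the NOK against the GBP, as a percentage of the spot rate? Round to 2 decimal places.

T = 10/12 years.
F = S · g_GBP/g_NOK = 0.08318 × 1.0725833/1.062500 = 0.08396939.
(F − S)/S ÷ T = (0.08396939 − 0.08318)/0.08318/(10/12) = 0.011388 → 1.14%.

+1.14%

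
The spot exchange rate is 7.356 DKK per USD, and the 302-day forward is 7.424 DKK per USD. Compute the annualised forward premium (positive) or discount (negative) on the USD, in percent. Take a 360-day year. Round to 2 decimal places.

T = 302/360 years.
USD trades forward at +0.92442% vs spot over the period.
×(1/T) gives 1.10% p.a.

+1.10%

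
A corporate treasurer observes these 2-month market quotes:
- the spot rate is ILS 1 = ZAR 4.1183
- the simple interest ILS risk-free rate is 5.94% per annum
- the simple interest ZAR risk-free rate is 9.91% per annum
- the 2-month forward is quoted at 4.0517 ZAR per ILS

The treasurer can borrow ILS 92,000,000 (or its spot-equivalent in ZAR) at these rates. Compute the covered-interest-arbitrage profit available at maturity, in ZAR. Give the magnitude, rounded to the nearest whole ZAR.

ZAR 8,694,806

T = 2/12 years.
Invest the ILS and cover forward: 92,000,000 × 1.009900 × 4.0517 = ZAR 376,446,688.36.
Convert at spot and invest in ZAR: 92,000,000 × 4.1183 × 1.01651666667 = ZAR 385,141,494.13.
The quoted forward undervalues ILS, so borrow ILS, convert to ZAR at spot, deposit the ZAR at 9.91%, and buy ILS forward at 4.0517 to cover the loan.
Arbitrage profit = |376,446,688.36 − 385,141,494.13| = ZAR 8,694,806.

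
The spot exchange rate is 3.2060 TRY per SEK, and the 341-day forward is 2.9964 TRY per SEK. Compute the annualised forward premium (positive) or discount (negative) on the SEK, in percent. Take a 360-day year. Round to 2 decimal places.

-6.90%

T = 341/360 years.
SEK trades forward at -6.53774% vs spot over the period.
Annualise by dividing by T: -0.0653774 / (341/360) = -0.069020 → -6.90%.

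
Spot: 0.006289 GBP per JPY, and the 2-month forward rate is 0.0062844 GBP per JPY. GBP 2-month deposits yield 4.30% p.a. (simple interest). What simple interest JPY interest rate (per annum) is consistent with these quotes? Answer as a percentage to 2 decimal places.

4.74%

T = 2/12 years.
By CIP, F/S equals the GBP-to-JPY growth ratio: 0.0062844/0.006289 = 0.9992686.
The GBP side grows by 1 + 0.0430×2/12 = 1.0071667.
Hence g_JPY = 1.0079039.
r = (1.0079039 − 1)/(2/12) = 0.047423 → 4.74%.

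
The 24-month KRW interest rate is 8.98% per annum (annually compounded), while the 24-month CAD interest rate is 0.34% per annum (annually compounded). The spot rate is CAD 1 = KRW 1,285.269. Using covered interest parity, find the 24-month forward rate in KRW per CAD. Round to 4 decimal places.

1516.1405

T = 2 years.
Growth of 1 KRW over T: (1 + 0.0898)^2 = 1.18766404.
CAD accumulates by (1 + 0.0034)^2 = 1.00681156.
So F = 1285.269 × 1.18766404 / 1.00681156 = 1516.140491 (KRW/CAD).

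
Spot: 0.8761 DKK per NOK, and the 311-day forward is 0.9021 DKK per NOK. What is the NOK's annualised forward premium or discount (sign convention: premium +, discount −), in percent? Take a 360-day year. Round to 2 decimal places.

T = 311/360 years.
Period premium: (0.9021 − 0.8761)/0.8761 = 0.0296770.
Annualise by dividing by T: 0.0296770 / (311/360) = 0.034353 → 3.44%.

+3.44%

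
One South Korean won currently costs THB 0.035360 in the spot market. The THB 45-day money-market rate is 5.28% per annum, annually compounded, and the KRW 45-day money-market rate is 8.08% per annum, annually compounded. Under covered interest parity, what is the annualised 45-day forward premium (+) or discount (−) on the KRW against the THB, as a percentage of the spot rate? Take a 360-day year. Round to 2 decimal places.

T = 45/360 years.
F = S · g_THB/g_KRW = 0.03536 × 1.0064524/1.009760 = 0.035244174.
(F − S)/S ÷ T = (0.035244174 − 0.03536)/0.03536/(45/360) = -0.026205 → -2.62%.

-2.62%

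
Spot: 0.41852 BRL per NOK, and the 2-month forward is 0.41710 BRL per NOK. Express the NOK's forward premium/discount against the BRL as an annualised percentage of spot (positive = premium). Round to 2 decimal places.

T = 2/12 years.
(F − S)/S = (0.41710 − 0.41852)/0.41852 = -0.0033929.
×(1/T) gives -2.04% p.a.

-2.04%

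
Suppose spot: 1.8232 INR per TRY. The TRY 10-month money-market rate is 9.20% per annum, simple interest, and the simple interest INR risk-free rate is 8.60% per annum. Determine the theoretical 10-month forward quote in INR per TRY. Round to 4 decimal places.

1.8147

T = 10/12 years.
Growth of 1 INR over T: 1 + 0.0860×10/12 = 1.0716667.
Growth of 1 TRY over T: 1 + 0.0920×10/12 = 1.0766667.
So F = 1.8232 × 1.0716667 / 1.0766667 = 1.814733 (INR/TRY).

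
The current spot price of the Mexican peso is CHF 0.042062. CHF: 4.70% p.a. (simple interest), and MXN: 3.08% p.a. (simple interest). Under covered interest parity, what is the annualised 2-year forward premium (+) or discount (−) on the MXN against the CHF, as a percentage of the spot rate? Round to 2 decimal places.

+1.53%

T = 2 years.
F = S · g_CHF/g_MXN = 0.042062 × 1.094000/1.061600 = 0.043345731.
(F − S)/S ÷ T = (0.043345731 − 0.042062)/0.042062/2 = 0.015260 → 1.53%.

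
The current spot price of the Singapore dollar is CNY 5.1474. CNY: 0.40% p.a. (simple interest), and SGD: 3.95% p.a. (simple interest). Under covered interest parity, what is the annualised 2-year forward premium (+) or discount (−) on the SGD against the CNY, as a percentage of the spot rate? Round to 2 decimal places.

T = 2 years.
No-arbitrage forward: 5.1474 × 1.008000 / 1.079000 = 4.8086925 CNY/SGD.
Annualised premium = (F − S)/S × (1/T) = (4.8086925 − 5.1474)/5.1474 ÷ 2 = -3.29%.

-3.29%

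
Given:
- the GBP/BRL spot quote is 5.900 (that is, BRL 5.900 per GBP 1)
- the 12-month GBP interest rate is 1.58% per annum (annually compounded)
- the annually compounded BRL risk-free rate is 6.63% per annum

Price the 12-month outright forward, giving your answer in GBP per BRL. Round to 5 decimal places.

T = 1 year.
BRL growth factor: (1 + 0.0663)^1 = 1.066300.
Growth of 1 GBP over T: (1 + 0.0158)^1 = 1.015800.
Forward (BRL per GBP) = 5.9 × 1.066300 / 1.015800 = 6.193316.
Invert for GBP per BRL: 1 / 6.193316 = 0.16146.

0.16146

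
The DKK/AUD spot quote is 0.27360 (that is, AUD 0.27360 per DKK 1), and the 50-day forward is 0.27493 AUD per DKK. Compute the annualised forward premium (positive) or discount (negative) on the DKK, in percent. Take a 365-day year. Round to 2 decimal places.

T = 50/365 years.
Period premium: (0.27493 − 0.2736)/0.2736 = 0.0048611.
×(1/T) gives 3.55% p.a.

+3.55%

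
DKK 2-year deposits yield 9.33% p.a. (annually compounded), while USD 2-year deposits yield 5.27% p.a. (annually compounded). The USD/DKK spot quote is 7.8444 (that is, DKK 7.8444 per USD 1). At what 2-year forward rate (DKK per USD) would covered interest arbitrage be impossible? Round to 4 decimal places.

T = 2 years.
Growth of 1 DKK over T: (1 + 0.0933)^2 = 1.1953049.
Growth of 1 USD over T: (1 + 0.0527)^2 = 1.1081773.
So F = 7.8444 × 1.1953049 / 1.1081773 = 8.461146 (DKK/USD).

8.4611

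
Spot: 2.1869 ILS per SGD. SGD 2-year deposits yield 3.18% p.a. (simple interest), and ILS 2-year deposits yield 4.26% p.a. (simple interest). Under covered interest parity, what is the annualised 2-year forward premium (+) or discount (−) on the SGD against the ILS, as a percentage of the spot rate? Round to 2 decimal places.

T = 2 years.
F = S · g_ILS/g_SGD = 2.1869 × 1.085200/1.063600 = 2.2313124.
(F − S)/S ÷ T = (2.2313124 − 2.1869)/2.1869/2 = 0.010154 → 1.02%.

+1.02%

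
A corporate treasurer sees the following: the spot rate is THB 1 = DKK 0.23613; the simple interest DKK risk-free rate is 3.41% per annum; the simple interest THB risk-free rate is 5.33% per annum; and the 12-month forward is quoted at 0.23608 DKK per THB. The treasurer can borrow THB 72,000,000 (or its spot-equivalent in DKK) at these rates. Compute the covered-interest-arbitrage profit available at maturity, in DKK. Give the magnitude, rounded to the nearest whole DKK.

T = 1 year.
Route A — deposit THB, sell forward: 72,000,000 × 1.053300 × 0.23608 = DKK 17,903,740.61.
Route B — convert at spot, deposit DKK: 72,000,000 × 0.23613 × 1.034100 = DKK 17,581,106.38.
The quoted forward overvalues THB, so borrow DKK, buy THB at spot, deposit the THB at 5.33%, and sell the proceeds forward at 0.23608.
The gap between the two covered legs is DKK 322,634.

DKK 322,634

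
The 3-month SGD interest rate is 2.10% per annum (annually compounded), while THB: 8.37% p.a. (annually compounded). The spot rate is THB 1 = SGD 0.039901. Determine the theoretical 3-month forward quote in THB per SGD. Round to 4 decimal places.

T = 3/12 years.
Growth of 1 SGD over T: (1 + 0.0210)^(3/12) = 1.00520916.
THB accumulates by (1 + 0.0837)^(3/12) = 1.02029855.
CIP: F = S · (grow SGD)/(grow THB) = 0.039901 × 1.00520916/1.02029855 = 0.039310896 SGD per THB.
Invert for THB per SGD: 1 / 0.039310896 = 25.4382.

25.4382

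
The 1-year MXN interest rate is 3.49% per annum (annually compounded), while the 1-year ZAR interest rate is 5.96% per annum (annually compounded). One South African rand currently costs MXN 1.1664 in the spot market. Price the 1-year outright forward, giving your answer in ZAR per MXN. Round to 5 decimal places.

0.87780

T = 1 year.
Growth of 1 MXN over T: (1 + 0.0349)^1 = 1.034900.
Growth of 1 ZAR over T: (1 + 0.0596)^1 = 1.059600.
Forward (MXN per ZAR) = 1.1664 × 1.034900 / 1.059600 = 1.139210.
Quoted the other way: 1/1.139210 = 0.87780 ZAR per MXN.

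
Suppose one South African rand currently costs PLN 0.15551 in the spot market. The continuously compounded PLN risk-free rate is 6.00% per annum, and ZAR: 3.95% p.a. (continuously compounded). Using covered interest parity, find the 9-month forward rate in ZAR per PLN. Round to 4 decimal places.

6.3323

T = 9/12 years.
Growth of 1 PLN over T: e^(0.0600×9/12) = 1.0460279.
ZAR accumulates by e^(0.0395×9/12) = 1.0300682.
So F = 0.15551 × 1.0460279 / 1.0300682 = 0.1579194 (PLN/ZAR).
Quoted the other way: 1/0.1579194 = 6.3323 ZAR per PLN.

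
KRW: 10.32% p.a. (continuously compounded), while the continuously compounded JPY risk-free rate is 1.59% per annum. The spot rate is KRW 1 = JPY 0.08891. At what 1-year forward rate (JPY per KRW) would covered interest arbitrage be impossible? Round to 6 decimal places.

T = 1 year.
Growth of 1 JPY over T: e^(0.0159×1) = 1.0160271.
Growth of 1 KRW over T: e^(0.1032×1) = 1.1087131.
Forward (JPY per KRW) = 0.08891 × 1.0160271 / 1.1087131 = 0.08147732.

0.081477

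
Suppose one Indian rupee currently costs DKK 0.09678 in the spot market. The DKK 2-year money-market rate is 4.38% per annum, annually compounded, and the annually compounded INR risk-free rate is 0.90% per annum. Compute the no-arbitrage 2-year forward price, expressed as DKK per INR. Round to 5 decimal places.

T = 2 years.
DKK growth factor: (1 + 0.0438)^2 = 1.0895184.
INR accumulates by (1 + 0.0090)^2 = 1.018081.
So F = 0.09678 × 1.0895184 / 1.018081 = 0.1035709 (DKK/INR).

0.10357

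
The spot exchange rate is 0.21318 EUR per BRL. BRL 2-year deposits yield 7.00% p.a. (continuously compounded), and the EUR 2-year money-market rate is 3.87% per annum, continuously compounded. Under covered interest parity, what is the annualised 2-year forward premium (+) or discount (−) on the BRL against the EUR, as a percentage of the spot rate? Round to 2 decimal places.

-3.03%

T = 2 years.
No-arbitrage forward: 0.21318 × 1.0804742 / 1.1502738 = 0.20024405 EUR/BRL.
Annualised premium = (F − S)/S × (1/T) = (0.20024405 − 0.21318)/0.21318 ÷ 2 = -3.03%.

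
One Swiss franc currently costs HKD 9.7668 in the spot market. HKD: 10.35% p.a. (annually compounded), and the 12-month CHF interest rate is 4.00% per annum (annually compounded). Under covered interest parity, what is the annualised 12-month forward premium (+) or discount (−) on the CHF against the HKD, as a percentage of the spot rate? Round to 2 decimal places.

+6.11%

T = 1 year.
No-arbitrage forward: 9.7668 × 1.103500 / 1.040000 = 10.3631383 HKD/CHF.
Annualised premium = (F − S)/S × (1/T) = (10.3631383 − 9.7668)/9.7668 ÷ 1 = 6.11%.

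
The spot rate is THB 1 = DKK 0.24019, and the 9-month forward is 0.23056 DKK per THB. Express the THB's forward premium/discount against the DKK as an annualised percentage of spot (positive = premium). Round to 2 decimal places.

-5.35%

T = 9/12 years.
Period premium: (0.23056 − 0.24019)/0.24019 = -0.0400933.
Annualise by dividing by T: -0.0400933 / (9/12) = -0.053458 → -5.35%.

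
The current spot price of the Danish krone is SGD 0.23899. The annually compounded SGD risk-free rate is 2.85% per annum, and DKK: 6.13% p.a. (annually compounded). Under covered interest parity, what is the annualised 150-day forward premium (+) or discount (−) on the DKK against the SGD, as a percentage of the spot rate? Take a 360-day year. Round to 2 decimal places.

-3.12%

T = 150/360 years.
CIP forward (SGD per DKK) = 0.23899 × 1.0117777/1.0250992 = 0.23588425.
Annualised premium = (F − S)/S × (1/T) = (0.23588425 − 0.23899)/0.23899 ÷ (150/360) = -3.12%.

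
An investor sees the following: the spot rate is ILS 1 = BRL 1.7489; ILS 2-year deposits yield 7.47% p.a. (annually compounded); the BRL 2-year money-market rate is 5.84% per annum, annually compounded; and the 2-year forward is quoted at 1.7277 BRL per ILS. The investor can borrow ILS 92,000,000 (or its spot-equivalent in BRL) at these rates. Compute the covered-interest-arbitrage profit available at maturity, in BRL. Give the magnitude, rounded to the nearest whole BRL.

T = 2 years.
Route A — deposit ILS, sell forward: 92,000,000 × 1.15498009 × 1.7277 = BRL 183,582,237.34.
Route B — convert at spot, deposit BRL: 92,000,000 × 1.7489 × 1.12021056 = BRL 180,240,534.85.
The quoted forward overvalues ILS, so borrow BRL, buy ILS at spot, deposit the ILS at 7.47%, and sell the proceeds forward at 1.7277.
The gap between the two covered legs is BRL 3,341,702.

BRL 3,341,702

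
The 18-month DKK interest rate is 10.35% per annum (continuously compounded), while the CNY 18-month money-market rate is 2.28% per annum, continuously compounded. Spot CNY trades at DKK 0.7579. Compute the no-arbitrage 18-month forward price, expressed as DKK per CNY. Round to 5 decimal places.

T = 18/12 years.
Growth of 1 DKK over T: e^(0.1035×18/12) = 1.1679499.
CNY growth factor: e^(0.0228×18/12) = 1.0347915.
CIP: F = S · (grow DKK)/(grow CNY) = 0.7579 × 1.1679499/1.0347915 = 0.8554276 DKK per CNY.

0.85543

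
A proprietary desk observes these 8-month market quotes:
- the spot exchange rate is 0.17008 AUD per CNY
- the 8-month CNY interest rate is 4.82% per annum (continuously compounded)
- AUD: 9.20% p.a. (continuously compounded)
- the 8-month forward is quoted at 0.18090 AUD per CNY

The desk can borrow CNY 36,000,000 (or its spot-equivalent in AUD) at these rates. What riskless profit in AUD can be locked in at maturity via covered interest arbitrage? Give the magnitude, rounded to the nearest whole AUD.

AUD 214,891

T = 8/12 years.
Route A — deposit CNY, sell forward: 36,000,000 × 1.032655183 × 0.18090 = AUD 6,725,063.61.
Route B — convert at spot, deposit AUD: 36,000,000 × 0.17008 × 1.063253273 = AUD 6,510,172.20.
The quoted forward overvalues CNY, so borrow AUD, buy CNY at spot, deposit the CNY at 4.82%, and sell the proceeds forward at 0.18090.
The gap between the two covered legs is AUD 214,891.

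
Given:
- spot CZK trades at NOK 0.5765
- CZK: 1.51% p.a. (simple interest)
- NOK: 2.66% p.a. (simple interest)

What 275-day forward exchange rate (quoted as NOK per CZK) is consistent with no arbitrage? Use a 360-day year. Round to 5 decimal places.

T = 275/360 years.
Growth of 1 NOK over T: 1 + 0.0266×275/360 = 1.0203194.
Growth of 1 CZK over T: 1 + 0.0151×275/360 = 1.0115347.
So F = 0.5765 × 1.0203194 / 1.0115347 = 0.5815066 (NOK/CZK).

0.58151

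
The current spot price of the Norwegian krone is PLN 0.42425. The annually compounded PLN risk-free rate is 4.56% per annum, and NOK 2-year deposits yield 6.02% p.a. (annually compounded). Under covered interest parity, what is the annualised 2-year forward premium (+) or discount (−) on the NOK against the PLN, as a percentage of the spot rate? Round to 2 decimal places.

T = 2 years.
F = S · g_PLN/g_NOK = 0.42425 × 1.0932794/1.124024 = 0.41264580.
Annualised premium = (F − S)/S × (1/T) = (0.41264580 − 0.42425)/0.42425 ÷ 2 = -1.37%.

-1.37%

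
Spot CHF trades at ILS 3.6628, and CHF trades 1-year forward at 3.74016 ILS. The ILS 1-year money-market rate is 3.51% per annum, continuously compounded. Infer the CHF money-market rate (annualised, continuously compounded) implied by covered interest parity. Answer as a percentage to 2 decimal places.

T = 1 year.
CIP gives F = S · g_ILS/g_CHF, so g_ILS/g_CHF = 3.74016/3.6628 = 1.0211205.
ILS growth factor: e^(0.0351×1) = 1.0357233.
So the CHF growth factor = 1.0143008.
Take logs: ln 1.0143008 / 1 = 0.014200, so 1.42%.

1.42%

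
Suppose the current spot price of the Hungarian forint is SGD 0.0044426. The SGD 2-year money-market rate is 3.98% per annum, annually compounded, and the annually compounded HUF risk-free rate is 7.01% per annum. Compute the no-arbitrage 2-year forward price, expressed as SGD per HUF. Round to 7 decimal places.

T = 2 years.
SGD growth factor: (1 + 0.0398)^2 = 1.081184.
HUF accumulates by (1 + 0.0701)^2 = 1.145114.
So F = 0.0044426 × 1.081184 / 1.145114 = 0.004194576 (SGD/HUF).

0.0041946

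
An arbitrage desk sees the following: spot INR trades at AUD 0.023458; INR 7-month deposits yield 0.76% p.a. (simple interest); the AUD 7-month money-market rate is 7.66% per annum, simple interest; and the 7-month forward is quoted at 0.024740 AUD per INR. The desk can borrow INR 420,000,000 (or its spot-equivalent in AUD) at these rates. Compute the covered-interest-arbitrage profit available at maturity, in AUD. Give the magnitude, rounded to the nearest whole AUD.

T = 7/12 years.
Route A — deposit INR, sell forward: 420,000,000 × 1.0044333333 × 0.024740 = AUD 10,436,865.88.
Route B — convert at spot, deposit AUD: 420,000,000 × 0.023458 × 1.0446833333 = AUD 10,292,596.29.
The quoted forward overvalues INR, so borrow AUD, buy INR at spot, deposit the INR at 0.76%, and sell the proceeds forward at 0.024740.
The gap between the two covered legs is AUD 144,270.

AUD 144,270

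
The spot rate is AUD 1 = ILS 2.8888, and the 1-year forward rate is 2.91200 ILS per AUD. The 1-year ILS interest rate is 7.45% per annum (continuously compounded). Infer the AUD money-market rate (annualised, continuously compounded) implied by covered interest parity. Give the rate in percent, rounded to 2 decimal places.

T = 1 year.
F/S = 2.912/2.8888 = 1.0080310 = (growth of ILS) / (growth of AUD).
The ILS side grows by e^(0.0745×1) = 1.0773453.
That pins the AUD growth at 1.0687621.
Take logs: ln 1.0687621 / 1 = 0.066501, so 6.65%.

6.65%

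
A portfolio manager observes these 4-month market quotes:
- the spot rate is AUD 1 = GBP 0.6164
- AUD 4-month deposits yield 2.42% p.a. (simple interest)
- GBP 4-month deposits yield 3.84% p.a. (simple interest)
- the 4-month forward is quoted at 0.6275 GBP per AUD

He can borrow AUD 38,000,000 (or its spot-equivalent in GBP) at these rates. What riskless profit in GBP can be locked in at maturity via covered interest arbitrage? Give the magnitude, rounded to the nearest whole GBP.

T = 4/12 years.
Invest the AUD and cover forward: 38,000,000 × 1.0080666667 × 0.6275 = GBP 24,037,349.67.
Convert at spot and invest in GBP: 38,000,000 × 0.6164 × 1.012800 = GBP 23,723,016.96.
The quoted forward overvalues AUD, so borrow GBP, buy AUD at spot, deposit the AUD at 2.42%, and sell the proceeds forward at 0.6275.
The gap between the two covered legs is GBP 314,333.

GBP 314,333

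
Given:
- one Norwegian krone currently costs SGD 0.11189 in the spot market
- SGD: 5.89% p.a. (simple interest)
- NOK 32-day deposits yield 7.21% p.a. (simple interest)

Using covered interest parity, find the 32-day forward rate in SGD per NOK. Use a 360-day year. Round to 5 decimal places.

T = 32/360 years.
SGD growth factor: 1 + 0.0589×32/360 = 1.0052356.
NOK accumulates by 1 + 0.0721×32/360 = 1.0064089.
CIP: F = S · (grow SGD)/(grow NOK) = 0.11189 × 1.0052356/1.0064089 = 0.1117596 SGD per NOK.

0.11176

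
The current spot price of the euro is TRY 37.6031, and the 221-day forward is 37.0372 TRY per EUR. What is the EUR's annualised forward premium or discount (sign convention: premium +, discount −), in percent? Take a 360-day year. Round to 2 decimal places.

-2.45%

T = 221/360 years.
EUR trades forward at -1.50493% vs spot over the period.
Per annum: -0.0150493 / (221/360) = -0.024515 = -2.45%.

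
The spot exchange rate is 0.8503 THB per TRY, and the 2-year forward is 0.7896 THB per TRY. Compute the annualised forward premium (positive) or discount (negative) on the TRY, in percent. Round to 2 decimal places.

-3.57%

T = 2 years.
Period premium: (0.7896 − 0.8503)/0.8503 = -0.0713866.
Annualise by dividing by T: -0.0713866 / 2 = -0.035693 → -3.57%.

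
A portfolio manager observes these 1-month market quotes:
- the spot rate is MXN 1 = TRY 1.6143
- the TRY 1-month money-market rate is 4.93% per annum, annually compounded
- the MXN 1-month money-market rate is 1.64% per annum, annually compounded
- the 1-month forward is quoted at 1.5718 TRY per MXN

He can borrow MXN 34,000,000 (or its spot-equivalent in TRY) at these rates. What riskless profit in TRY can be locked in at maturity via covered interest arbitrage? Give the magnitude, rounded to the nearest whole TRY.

T = 1/12 years.
Invest the MXN and cover forward: 34,000,000 × 1.0013565003 × 1.5718 = TRY 53,513,693.00.
Convert at spot and invest in TRY: 34,000,000 × 1.6143 × 1.0040183248 = TRY 55,106,750.58.
The quoted forward undervalues MXN, so borrow MXN, convert to TRY at spot, deposit the TRY at 4.93%, and buy MXN forward at 1.5718 to cover the loan.
Profit = 55,106,750.58 − 53,513,693.00 = TRY 1,593,058.

TRY 1,593,058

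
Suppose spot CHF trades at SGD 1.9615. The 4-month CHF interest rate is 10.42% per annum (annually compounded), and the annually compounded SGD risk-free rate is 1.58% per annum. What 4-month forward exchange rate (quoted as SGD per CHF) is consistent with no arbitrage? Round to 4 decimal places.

T = 4/12 years.
SGD growth factor: (1 + 0.0158)^(4/12) = 1.0052392.
CHF growth factor: (1 + 0.1042)^(4/12) = 1.0335923.
Forward (SGD per CHF) = 1.9615 × 1.0052392 / 1.0335923 = 1.907693.

1.9077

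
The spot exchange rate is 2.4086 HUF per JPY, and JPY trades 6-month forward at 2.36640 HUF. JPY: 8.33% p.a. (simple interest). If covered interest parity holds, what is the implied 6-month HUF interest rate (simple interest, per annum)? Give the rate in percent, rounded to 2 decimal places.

4.68%

T = 6/12 years.
By CIP, F/S equals the HUF-to-JPY growth ratio: 2.3664/2.4086 = 0.9824794.
The JPY side grows by 1 + 0.0833×6/12 = 1.041650.
That pins the HUF growth at 1.0233997.
r = (1.0233997 − 1)/(6/12) = 0.046799 → 4.68%.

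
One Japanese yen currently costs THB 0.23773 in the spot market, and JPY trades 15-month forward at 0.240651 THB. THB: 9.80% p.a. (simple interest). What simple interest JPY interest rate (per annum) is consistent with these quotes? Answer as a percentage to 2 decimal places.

8.71%

T = 15/12 years.
F/S = 0.240651/0.23773 = 1.0122870 = (growth of THB) / (growth of JPY).
THB growth factor: 1 + 0.0980×15/12 = 1.122500.
Hence g_JPY = 1.1088752.
(1.1088752 − 1)/T = 0.087100, i.e. 8.71%.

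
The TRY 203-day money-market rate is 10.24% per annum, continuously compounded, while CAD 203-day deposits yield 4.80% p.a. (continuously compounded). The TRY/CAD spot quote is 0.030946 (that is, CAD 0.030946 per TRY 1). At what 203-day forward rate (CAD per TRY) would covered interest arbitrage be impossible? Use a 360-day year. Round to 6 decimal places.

T = 203/360 years.
CAD accumulates by e^(0.0480×203/360) = 1.0274363.
TRY accumulates by e^(0.1024×203/360) = 1.0594419.
Forward (CAD per TRY) = 0.030946 × 1.0274363 / 1.0594419 = 0.03001113.

0.030011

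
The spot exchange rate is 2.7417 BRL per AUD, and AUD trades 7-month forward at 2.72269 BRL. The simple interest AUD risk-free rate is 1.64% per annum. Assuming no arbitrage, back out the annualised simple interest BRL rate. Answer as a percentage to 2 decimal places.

T = 7/12 years.
CIP gives F = S · g_BRL/g_AUD, so g_BRL/g_AUD = 2.72269/2.7417 = 0.9930663.
AUD growth factor: 1 + 0.0164×7/12 = 1.0095667.
Hence g_BRL = 1.0025667.
(1.0025667 − 1)/T = 0.004400, i.e. 0.44%.

0.44%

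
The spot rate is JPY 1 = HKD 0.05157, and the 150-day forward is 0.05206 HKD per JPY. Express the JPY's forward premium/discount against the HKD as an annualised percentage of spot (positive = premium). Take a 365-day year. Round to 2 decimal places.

+2.31%

T = 150/365 years.
(F − S)/S = (0.05206 − 0.05157)/0.05157 = 0.0095016.
×(1/T) gives 2.31% p.a.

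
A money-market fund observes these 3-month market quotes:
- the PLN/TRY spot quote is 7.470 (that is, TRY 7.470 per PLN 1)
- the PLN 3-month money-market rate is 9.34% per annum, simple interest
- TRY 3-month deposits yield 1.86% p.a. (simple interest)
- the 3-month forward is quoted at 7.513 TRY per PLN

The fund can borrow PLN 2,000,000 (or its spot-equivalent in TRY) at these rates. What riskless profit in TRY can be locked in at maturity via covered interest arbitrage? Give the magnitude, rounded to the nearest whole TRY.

T = 3/12 years.
Keep in PLN, deliver into the forward: 2,000,000·1.023350·7.513 = TRY 15,376,857.10.
Swap to TRY now, deposit: 2,000,000·7.470·1.004650 = TRY 15,009,471.00.
The quoted forward overvalues PLN, so borrow TRY, buy PLN at spot, deposit the PLN at 9.34%, and sell the proceeds forward at 7.513.
The gap between the two covered legs is TRY 367,386.

TRY 367,386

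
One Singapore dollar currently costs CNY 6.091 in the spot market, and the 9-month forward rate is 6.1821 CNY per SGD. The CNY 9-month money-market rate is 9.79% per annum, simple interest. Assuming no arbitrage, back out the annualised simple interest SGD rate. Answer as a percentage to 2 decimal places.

7.68%

T = 9/12 years.
CIP gives F = S · g_CNY/g_SGD, so g_CNY/g_SGD = 6.1821/6.091 = 1.0149565.
The CNY side grows by 1 + 0.0979×9/12 = 1.073425.
That pins the SGD growth at 1.0576069.
(1.0576069 − 1)/T = 0.076809, i.e. 7.68%.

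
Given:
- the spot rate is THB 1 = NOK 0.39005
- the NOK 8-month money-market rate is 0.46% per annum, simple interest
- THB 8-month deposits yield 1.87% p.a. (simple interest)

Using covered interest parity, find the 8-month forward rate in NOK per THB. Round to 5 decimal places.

T = 8/12 years.
NOK growth factor: 1 + 0.0046×8/12 = 1.0030667.
THB accumulates by 1 + 0.0187×8/12 = 1.0124667.
So F = 0.39005 × 1.0030667 / 1.0124667 = 0.3864287 (NOK/THB).

0.38643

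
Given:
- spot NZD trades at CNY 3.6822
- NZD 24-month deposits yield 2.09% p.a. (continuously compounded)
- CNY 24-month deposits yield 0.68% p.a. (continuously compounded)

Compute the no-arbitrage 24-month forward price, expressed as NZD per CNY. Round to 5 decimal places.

T = 2 years.
CNY accumulates by e^(0.0068×2) = 1.0136929.
NZD accumulates by e^(0.0209×2) = 1.0426859.
CIP: F = S · (grow CNY)/(grow NZD) = 3.6822 × 1.0136929/1.0426859 = 3.579812 CNY per NZD.
Invert for NZD per CNY: 1 / 3.579812 = 0.27934.

0.27934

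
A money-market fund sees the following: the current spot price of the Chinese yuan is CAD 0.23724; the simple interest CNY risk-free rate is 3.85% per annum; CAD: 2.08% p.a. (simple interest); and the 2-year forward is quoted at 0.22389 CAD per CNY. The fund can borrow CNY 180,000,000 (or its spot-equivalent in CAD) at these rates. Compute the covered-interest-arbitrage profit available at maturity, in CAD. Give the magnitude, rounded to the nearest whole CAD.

T = 2 years.
Invest the CNY and cover forward: 180,000,000 × 1.077000 × 0.22389 = CAD 43,403,315.40.
Convert at spot and invest in CAD: 180,000,000 × 0.23724 × 1.041600 = CAD 44,479,653.12.
The quoted forward undervalues CNY, so borrow CNY, convert to CAD at spot, deposit the CAD at 2.08%, and buy CNY forward at 0.22389 to cover the loan.
Profit = 44,479,653.12 − 43,403,315.40 = CAD 1,076,338.

CAD 1,076,338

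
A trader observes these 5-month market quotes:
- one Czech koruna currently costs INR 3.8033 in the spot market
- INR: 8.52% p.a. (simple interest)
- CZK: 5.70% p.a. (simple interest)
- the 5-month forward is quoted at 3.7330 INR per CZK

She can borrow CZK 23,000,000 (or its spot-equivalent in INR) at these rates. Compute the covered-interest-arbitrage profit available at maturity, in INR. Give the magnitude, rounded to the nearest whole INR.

T = 5/12 years.
Invest the CZK and cover forward: 23,000,000 × 1.023750 × 3.7330 = INR 87,898,151.25.
Convert at spot and invest in INR: 23,000,000 × 3.8033 × 1.035500 = INR 90,581,294.45.
The quoted forward undervalues CZK, so borrow CZK, convert to INR at spot, deposit the INR at 8.52%, and buy CZK forward at 3.7330 to cover the loan.
Profit = 90,581,294.45 − 87,898,151.25 = INR 2,683,143.

INR 2,683,143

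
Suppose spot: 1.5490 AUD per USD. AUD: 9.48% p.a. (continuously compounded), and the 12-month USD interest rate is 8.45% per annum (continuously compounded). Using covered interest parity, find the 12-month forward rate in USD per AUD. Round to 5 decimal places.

0.63896

T = 1 year.
Growth of 1 AUD over T: e^(0.0948×1) = 1.0994389.
USD accumulates by e^(0.0845×1) = 1.0881728.
CIP: F = S · (grow AUD)/(grow USD) = 1.549 × 1.0994389/1.0881728 = 1.565037 AUD per USD.
Invert for USD per AUD: 1 / 1.565037 = 0.63896.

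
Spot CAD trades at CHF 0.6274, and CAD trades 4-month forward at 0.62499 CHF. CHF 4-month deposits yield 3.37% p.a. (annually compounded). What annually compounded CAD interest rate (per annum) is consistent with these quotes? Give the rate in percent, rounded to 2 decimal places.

4.57%

T = 4/12 years.
CIP gives F = S · g_CHF/g_CAD, so g_CHF/g_CAD = 0.62499/0.6274 = 0.9961588.
The CHF side grows by (1 + 0.0337)^(4/12) = 1.0111095.
So the CAD growth factor = 1.0150084.
Annualise: 1.0150084^(12/4) − 1 = 0.045704 = 4.57%.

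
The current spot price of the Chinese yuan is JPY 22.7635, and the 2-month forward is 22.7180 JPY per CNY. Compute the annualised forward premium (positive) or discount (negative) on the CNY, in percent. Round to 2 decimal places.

T = 2/12 years.
CNY trades forward at -0.19988% vs spot over the period.
Per annum: -0.0019988 / (2/12) = -0.011993 = -1.20%.

-1.20%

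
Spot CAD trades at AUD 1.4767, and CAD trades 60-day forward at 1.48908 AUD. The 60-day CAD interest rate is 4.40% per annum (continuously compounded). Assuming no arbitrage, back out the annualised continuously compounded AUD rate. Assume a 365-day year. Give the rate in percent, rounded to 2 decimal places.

9.48%

T = 60/365 years.
F/S = 1.48908/1.4767 = 1.0083836 = (growth of AUD) / (growth of CAD).
The CAD side grows by e^(0.0440×60/365) = 1.0072591.
So the AUD growth factor = 1.0157036.
r = ln(1.0157036)/(60/365) = 0.094788 → 9.48%.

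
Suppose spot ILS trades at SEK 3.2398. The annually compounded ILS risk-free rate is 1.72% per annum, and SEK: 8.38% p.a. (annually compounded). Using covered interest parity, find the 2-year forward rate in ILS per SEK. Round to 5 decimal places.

T = 2 years.
SEK accumulates by (1 + 0.0838)^2 = 1.1746224.
Growth of 1 ILS over T: (1 + 0.0172)^2 = 1.0346958.
CIP: F = S · (grow SEK)/(grow ILS) = 3.2398 × 1.1746224/1.0346958 = 3.677933 SEK per ILS.
Invert for ILS per SEK: 1 / 3.677933 = 0.27189.

0.27189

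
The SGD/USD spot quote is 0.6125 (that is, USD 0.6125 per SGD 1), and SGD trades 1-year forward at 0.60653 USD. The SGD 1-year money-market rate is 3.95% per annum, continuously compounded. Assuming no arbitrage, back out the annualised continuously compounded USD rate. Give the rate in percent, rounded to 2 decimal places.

2.97%

T = 1 year.
By CIP, F/S equals the USD-to-SGD growth ratio: 0.60653/0.6125 = 0.9902531.
SGD growth factor: e^(0.0395×1) = 1.0402905.
So the USD growth factor = 1.0301509.
r = ln(1.0301509)/1 = 0.029705 → 2.97%.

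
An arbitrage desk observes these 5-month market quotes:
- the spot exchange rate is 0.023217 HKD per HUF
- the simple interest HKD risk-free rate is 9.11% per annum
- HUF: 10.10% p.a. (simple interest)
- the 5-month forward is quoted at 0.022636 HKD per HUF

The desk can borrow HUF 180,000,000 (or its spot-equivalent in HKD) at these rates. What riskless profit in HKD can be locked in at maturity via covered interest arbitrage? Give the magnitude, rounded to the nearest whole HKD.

T = 5/12 years.
Invest the HUF and cover forward: 180,000,000 × 1.042083333 × 0.022636 = HKD 4,245,947.70.
Convert at spot and invest in HKD: 180,000,000 × 0.023217 × 1.037958333 = HKD 4,337,690.15.
The quoted forward undervalues HUF, so borrow HUF, convert to HKD at spot, deposit the HKD at 9.11%, and buy HUF forward at 0.022636 to cover the loan.
Arbitrage profit = |4,245,947.70 − 4,337,690.15| = HKD 91,742.

HKD 91,742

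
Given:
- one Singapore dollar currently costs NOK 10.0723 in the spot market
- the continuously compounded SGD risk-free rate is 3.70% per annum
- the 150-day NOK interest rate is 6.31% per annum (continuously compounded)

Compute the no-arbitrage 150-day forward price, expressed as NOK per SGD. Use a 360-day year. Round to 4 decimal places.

10.1824

T = 150/360 years.
NOK growth factor: e^(0.0631×150/360) = 1.02664034.
Growth of 1 SGD over T: e^(0.0370×150/360) = 1.01553612.
Forward (NOK per SGD) = 10.0723 × 1.02664034 / 1.01553612 = 10.182434.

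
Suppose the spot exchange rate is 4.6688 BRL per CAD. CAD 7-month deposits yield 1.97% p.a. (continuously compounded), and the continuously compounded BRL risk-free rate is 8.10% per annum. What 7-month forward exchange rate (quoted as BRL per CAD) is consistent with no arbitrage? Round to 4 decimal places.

4.8388

T = 7/12 years.
BRL growth factor: e^(0.0810×7/12) = 1.0483841.
CAD accumulates by e^(0.0197×7/12) = 1.0115579.
So F = 4.6688 × 1.0483841 / 1.0115579 = 4.838770 (BRL/CAD).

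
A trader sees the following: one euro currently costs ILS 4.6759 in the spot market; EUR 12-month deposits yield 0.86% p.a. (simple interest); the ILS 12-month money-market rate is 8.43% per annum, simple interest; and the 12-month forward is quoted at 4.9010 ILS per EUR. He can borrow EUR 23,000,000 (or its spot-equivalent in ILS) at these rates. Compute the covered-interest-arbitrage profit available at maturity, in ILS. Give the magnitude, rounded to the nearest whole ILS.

ILS 2,919,385

T = 1 year.
Route A — deposit EUR, sell forward: 23,000,000 × 1.008600 × 4.9010 = ILS 113,692,417.80.
Route B — convert at spot, deposit ILS: 23,000,000 × 4.6759 × 1.084300 = ILS 116,611,802.51.
The quoted forward undervalues EUR, so borrow EUR, convert to ILS at spot, deposit the ILS at 8.43%, and buy EUR forward at 4.9010 to cover the loan.
Arbitrage profit = |113,692,417.80 − 116,611,802.51| = ILS 2,919,385.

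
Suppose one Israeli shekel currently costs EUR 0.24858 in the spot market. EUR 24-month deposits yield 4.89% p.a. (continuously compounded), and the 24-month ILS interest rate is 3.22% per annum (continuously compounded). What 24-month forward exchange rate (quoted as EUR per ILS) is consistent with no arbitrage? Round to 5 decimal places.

0.25702

T = 2 years.
EUR accumulates by e^(0.0489×2) = 1.1027422.
ILS accumulates by e^(0.0322×2) = 1.0665189.
CIP: F = S · (grow EUR)/(grow ILS) = 0.24858 × 1.1027422/1.0665189 = 0.2570228 EUR per ILS.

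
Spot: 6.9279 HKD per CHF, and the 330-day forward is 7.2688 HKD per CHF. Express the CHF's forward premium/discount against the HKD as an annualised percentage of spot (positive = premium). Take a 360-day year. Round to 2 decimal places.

+5.37%

T = 330/360 years.
(F − S)/S = (7.2688 − 6.9279)/6.9279 = 0.0492068.
Per annum: 0.0492068 / (330/360) = 0.053680 = 5.37%.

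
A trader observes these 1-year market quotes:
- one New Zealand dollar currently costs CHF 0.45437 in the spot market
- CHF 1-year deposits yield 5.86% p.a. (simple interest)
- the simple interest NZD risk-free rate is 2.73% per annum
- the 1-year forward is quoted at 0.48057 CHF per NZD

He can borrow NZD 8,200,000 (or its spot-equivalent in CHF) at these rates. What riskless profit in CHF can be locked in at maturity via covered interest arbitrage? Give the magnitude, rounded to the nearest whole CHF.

T = 1 year.
Route A — deposit NZD, sell forward: 8,200,000 × 1.027300 × 0.48057 = CHF 4,048,254.40.
Route B — convert at spot, deposit CHF: 8,200,000 × 0.45437 × 1.058600 = CHF 3,944,167.87.
The quoted forward overvalues NZD, so borrow CHF, buy NZD at spot, deposit the NZD at 2.73%, and sell the proceeds forward at 0.48057.
The gap between the two covered legs is CHF 104,087.

CHF 104,087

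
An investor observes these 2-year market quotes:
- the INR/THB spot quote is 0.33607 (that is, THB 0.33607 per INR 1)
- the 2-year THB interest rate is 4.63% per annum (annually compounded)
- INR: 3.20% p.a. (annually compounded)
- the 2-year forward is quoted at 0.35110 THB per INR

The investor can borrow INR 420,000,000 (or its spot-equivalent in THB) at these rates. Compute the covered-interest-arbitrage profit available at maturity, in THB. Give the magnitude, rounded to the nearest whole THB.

T = 2 years.
Route A — deposit INR, sell forward: 420,000,000 × 1.065024 × 0.35110 = THB 157,050,569.09.
Route B — convert at spot, deposit THB: 420,000,000 × 0.33607 × 1.09474369 = THB 154,522,415.00.
The quoted forward overvalues INR, so borrow THB, buy INR at spot, deposit the INR at 3.20%, and sell the proceeds forward at 0.35110.
Arbitrage profit = |157,050,569.09 − 154,522,415.00| = THB 2,528,154.

THB 2,528,154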